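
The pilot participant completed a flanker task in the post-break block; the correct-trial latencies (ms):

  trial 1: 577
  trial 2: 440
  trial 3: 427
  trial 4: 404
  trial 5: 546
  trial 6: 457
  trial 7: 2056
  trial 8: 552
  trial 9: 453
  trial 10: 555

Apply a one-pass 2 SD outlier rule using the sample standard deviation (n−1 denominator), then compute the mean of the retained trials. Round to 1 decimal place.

n = 10, ΣRT = 6467, M = 646.700
Σ(x−M)² = 2241904.10; s = √(2241904.10/9) = 499.100
Cutoffs: 646.700 ± 2·499.100 → [-351.5, 1644.9]
Outside: 2056 → excluded.
Retained (n=9): Σ = 4411, mean = 4411/9 = 490.111

490.1 ms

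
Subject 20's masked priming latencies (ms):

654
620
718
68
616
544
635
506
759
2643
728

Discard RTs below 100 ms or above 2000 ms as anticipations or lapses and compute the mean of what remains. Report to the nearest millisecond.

642 ms

Excluded: 68, 2643
Retained (n=9): Σ = 5780
Mean = 5780/9 = 642.2222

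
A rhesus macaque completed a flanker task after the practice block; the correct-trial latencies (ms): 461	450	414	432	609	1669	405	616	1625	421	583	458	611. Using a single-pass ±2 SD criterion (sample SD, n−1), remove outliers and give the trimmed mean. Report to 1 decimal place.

n = 13, ΣRT = 8754, M = 673.385
Σ(x−M)² = 2318995.08; s = √(2318995.08/12) = 439.602
Cutoffs: 673.385 ± 2·439.602 → [-205.8, 1552.6]
Outside: 1625, 1669 → excluded.
Retained (n=11): Σ = 5460, mean = 5460/11 = 496.364

496.4 ms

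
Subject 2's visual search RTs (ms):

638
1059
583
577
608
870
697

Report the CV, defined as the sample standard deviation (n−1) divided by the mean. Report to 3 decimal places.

0.252

n = 7, Σ = 5032, M = 718.8571
Σ(x−M)² = 196426.857; s = √(196426.857/6) = 180.9359
CV = 180.9359 / 718.8571 = 0.25170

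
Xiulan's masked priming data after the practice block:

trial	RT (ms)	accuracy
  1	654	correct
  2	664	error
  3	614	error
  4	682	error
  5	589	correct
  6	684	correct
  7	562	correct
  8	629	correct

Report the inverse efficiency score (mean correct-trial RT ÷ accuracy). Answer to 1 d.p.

Correct trials (n=5): 654, 589, 684, 562, 629
Mean correct RT = 3118/5 = 623.6000 ms
Proportion correct = 5/8
IES = 623.6000 / (5/8) = 997.760 ms

997.8 ms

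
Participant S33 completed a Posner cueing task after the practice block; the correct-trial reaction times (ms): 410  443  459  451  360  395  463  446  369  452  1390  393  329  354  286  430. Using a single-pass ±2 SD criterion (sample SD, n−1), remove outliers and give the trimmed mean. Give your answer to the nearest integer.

403 ms

n = 16, ΣRT = 7430, M = 464.375
Σ(x−M)² = 954301.75; s = √(954301.75/15) = 252.230
Cutoffs: 464.375 ± 2·252.230 → [-40.1, 968.8]
Outside: 1390 → excluded.
Retained (n=15): Σ = 6040, mean = 6040/15 = 402.667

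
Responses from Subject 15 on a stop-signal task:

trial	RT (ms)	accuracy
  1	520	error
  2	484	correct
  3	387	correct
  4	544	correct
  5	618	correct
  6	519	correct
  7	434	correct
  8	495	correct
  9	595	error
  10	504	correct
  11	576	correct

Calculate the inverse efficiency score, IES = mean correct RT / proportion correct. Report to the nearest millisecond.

619 ms

Correct trials (n=9): 484, 387, 544, 618, 519, 434, 495, 504, 576
Mean correct RT = 4561/9 = 506.7778 ms
Proportion correct = 9/11
IES = 506.7778 / (9/11) = 619.395 ms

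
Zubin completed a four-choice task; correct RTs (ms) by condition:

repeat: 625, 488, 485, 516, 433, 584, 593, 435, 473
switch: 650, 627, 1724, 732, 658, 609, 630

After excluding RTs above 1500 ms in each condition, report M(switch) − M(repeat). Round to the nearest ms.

switch: exclude 1724
M(repeat) = 4632/9 = 514.667
M(switch) = 3906/6 = 651.000
Difference = 651.000 − 514.667 = 136.333 ms

136 ms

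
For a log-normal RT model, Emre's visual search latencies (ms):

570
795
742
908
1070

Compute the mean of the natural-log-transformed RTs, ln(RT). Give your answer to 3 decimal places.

6.684

ln(RT): 6.3456, 6.6783, 6.6093, 6.8112, 6.9754
Σ ln(RT) = 33.4200
Mean = 33.4200/5 = 6.68400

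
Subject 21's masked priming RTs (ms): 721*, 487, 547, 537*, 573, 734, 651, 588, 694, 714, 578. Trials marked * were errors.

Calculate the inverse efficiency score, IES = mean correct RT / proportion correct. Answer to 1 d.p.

Correct trials (n=9): 487, 547, 573, 734, 651, 588, 694, 714, 578
Mean correct RT = 5566/9 = 618.4444 ms
Proportion correct = 9/11
IES = 618.4444 / (9/11) = 755.877 ms

755.9 ms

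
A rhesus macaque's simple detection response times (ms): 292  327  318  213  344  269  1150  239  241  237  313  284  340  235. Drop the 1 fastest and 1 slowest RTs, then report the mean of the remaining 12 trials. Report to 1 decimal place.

Sorted: 213, 235, 237, 239, 241, 269, 284, 292, 313, 318, 327, 340, 344, 1150
Drop lowest 1 (213) and highest 1 (1150)
Remaining (n=12): Σ = 3439, mean = 3439/12 = 286.583

286.6 ms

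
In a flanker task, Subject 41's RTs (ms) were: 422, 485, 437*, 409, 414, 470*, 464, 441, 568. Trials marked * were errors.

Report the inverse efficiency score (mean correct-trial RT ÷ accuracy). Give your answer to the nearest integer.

Correct trials (n=7): 422, 485, 409, 414, 464, 441, 568
Mean correct RT = 3203/7 = 457.5714 ms
Proportion correct = 7/9
IES = 457.5714 / (7/9) = 588.306 ms

588 ms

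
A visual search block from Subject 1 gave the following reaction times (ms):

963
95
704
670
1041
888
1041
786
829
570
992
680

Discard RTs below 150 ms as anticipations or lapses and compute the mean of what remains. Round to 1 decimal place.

833.1 ms

Excluded: 95
Retained (n=11): Σ = 9164
Mean = 9164/11 = 833.0909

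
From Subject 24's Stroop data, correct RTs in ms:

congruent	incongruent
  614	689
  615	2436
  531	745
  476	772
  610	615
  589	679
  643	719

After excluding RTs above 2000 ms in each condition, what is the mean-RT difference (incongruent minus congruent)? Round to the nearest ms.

121 ms

incongruent: exclude 2436
M(congruent) = 4078/7 = 582.571
M(incongruent) = 4219/6 = 703.167
Difference = 703.167 − 582.571 = 120.595 ms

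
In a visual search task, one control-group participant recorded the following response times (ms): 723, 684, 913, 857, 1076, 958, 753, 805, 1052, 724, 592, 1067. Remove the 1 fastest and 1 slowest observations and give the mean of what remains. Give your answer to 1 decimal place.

853.6 ms

Sorted: 592, 684, 723, 724, 753, 805, 857, 913, 958, 1052, 1067, 1076
Drop lowest 1 (592) and highest 1 (1076)
Remaining (n=10): Σ = 8536, mean = 8536/10 = 853.600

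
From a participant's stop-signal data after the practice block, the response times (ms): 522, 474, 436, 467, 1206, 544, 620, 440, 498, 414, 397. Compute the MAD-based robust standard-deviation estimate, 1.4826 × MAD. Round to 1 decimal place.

71.2 ms

Sorted: 397, 414, 436, 440, 467, 474, 498, 522, 544, 620, 1206 → median = 474
|x − 474| sorted: 0, 7, 24, 34, 38, 48, 60, 70, 77, 146, 732 → MAD = 48
Robust SD ≈ 1.4826 × 48 = 71.165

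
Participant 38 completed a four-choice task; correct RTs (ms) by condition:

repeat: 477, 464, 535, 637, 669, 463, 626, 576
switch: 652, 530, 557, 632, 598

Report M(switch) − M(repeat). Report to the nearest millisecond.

M(repeat) = 4447/8 = 555.875
M(switch) = 2969/5 = 593.800
Difference = 593.800 − 555.875 = 37.925 ms

38 ms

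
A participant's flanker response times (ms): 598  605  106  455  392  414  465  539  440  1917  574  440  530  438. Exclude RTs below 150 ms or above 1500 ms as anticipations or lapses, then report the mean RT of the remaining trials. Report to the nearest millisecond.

491 ms

Excluded: 106, 1917
Retained (n=12): Σ = 5890
Mean = 5890/12 = 490.8333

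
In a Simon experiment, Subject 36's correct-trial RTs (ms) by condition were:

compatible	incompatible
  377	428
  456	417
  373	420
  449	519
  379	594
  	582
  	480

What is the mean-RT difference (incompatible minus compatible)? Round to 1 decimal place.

M(compatible) = 2034/5 = 406.800
M(incompatible) = 3440/7 = 491.429
Difference = 491.429 − 406.800 = 84.629 ms

84.6 ms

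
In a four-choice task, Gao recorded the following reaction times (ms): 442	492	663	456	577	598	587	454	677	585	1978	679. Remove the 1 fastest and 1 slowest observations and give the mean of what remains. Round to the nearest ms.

577 ms

Sorted: 442, 454, 456, 492, 577, 585, 587, 598, 663, 677, 679, 1978
Drop lowest 1 (442) and highest 1 (1978)
Remaining (n=10): Σ = 5768, mean = 5768/10 = 576.800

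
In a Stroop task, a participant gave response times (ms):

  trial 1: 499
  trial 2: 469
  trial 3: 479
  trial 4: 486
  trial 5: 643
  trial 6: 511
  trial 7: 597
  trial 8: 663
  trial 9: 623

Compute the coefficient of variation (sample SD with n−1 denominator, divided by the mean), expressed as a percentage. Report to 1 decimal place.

n = 9, Σ = 4970, M = 552.2222
Σ(x−M)² = 48731.556; s = √(48731.556/8) = 78.0477
CV = 78.0477 / 552.2222 = 0.14133 = 14.133%

14.1%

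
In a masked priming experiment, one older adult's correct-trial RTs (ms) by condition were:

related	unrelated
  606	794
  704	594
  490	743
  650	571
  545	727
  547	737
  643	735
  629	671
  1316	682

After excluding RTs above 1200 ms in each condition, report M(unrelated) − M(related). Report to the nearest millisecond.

related: exclude 1316
M(related) = 4814/8 = 601.750
M(unrelated) = 6254/9 = 694.889
Difference = 694.889 − 601.750 = 93.139 ms

93 ms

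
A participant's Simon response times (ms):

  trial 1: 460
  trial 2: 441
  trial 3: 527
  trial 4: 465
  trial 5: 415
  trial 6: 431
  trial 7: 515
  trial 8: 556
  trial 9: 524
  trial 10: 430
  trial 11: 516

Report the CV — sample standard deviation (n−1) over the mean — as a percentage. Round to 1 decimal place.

n = 11, Σ = 5280, M = 480.0000
Σ(x−M)² = 23714.000; s = √(23714.000/10) = 48.6970
CV = 48.6970 / 480.0000 = 0.10145 = 10.145%

10.1%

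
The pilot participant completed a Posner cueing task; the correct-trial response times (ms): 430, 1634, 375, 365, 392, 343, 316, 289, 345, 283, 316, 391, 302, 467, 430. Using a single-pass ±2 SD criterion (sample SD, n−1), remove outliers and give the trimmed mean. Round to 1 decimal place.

n = 15, ΣRT = 6678, M = 445.200
Σ(x−M)² = 1556394.40; s = √(1556394.40/14) = 333.423
Cutoffs: 445.200 ± 2·333.423 → [-221.6, 1112.0]
Outside: 1634 → excluded.
Retained (n=14): Σ = 5044, mean = 5044/14 = 360.286

360.3 ms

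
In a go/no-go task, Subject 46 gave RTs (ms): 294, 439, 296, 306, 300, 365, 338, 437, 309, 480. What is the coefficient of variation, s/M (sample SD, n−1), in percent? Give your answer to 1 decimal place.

19.7%

n = 10, Σ = 3564, M = 356.4000
Σ(x−M)² = 44518.400; s = √(44518.400/9) = 70.3313
CV = 70.3313 / 356.4000 = 0.19734 = 19.734%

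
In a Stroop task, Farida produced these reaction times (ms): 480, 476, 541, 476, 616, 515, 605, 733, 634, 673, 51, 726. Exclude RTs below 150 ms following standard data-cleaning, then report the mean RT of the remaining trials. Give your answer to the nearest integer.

589 ms

Excluded: 51
Retained (n=11): Σ = 6475
Mean = 6475/11 = 588.6364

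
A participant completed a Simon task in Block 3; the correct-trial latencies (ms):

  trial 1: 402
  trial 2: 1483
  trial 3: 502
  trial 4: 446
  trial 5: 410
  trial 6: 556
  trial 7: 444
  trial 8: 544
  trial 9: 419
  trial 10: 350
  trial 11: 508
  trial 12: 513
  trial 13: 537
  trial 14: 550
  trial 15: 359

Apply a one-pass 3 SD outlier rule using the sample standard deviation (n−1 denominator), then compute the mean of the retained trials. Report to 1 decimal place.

467.1 ms

n = 15, ΣRT = 8023, M = 534.867
Σ(x−M)² = 1029929.73; s = √(1029929.73/14) = 271.231
Cutoffs: 534.867 ± 3·271.231 → [-278.8, 1348.6]
Outside: 1483 → excluded.
Retained (n=14): Σ = 6540, mean = 6540/14 = 467.143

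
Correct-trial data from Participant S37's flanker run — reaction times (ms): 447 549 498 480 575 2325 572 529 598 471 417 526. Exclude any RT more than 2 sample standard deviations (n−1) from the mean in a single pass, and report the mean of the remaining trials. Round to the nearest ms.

515 ms

n = 12, ΣRT = 7987, M = 665.583
Σ(x−M)² = 3036884.92; s = √(3036884.92/11) = 525.434
Cutoffs: 665.583 ± 2·525.434 → [-385.3, 1716.5]
Outside: 2325 → excluded.
Retained (n=11): Σ = 5662, mean = 5662/11 = 514.727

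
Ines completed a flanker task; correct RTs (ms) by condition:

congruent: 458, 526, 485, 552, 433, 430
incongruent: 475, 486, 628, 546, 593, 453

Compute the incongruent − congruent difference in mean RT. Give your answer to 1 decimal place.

49.5 ms

M(congruent) = 2884/6 = 480.667
M(incongruent) = 3181/6 = 530.167
Difference = 530.167 − 480.667 = 49.500 ms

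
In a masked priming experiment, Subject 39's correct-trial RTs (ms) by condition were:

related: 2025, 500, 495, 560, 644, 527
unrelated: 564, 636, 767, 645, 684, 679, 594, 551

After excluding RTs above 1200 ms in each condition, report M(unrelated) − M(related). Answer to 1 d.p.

related: exclude 2025
M(related) = 2726/5 = 545.200
M(unrelated) = 5120/8 = 640.000
Difference = 640.000 − 545.200 = 94.800 ms

94.8 ms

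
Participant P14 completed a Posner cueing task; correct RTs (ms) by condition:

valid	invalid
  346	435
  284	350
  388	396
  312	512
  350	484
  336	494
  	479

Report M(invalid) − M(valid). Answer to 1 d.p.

114.0 ms

M(valid) = 2016/6 = 336.000
M(invalid) = 3150/7 = 450.000
Difference = 450.000 − 336.000 = 114.000 ms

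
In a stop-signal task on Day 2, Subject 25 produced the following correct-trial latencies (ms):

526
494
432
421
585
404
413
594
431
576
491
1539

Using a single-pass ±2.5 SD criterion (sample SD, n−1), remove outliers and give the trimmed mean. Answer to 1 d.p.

487.9 ms

n = 12, ΣRT = 6906, M = 575.500
Σ(x−M)² = 1066159.00; s = √(1066159.00/11) = 311.325
Cutoffs: 575.500 ± 2.5·311.325 → [-202.8, 1353.8]
Outside: 1539 → excluded.
Retained (n=11): Σ = 5367, mean = 5367/11 = 487.909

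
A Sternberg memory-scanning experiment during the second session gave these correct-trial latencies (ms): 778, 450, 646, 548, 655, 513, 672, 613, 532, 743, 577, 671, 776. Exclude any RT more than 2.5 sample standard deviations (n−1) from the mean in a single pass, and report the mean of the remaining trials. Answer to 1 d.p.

628.8 ms

n = 13, ΣRT = 8174, M = 628.769
Σ(x−M)² = 125810.31; s = √(125810.31/12) = 102.392
Cutoffs: 628.769 ± 2.5·102.392 → [372.8, 884.8]
No RTs fall outside the cutoffs; all 13 retained. Mean = 8174/13 = 628.769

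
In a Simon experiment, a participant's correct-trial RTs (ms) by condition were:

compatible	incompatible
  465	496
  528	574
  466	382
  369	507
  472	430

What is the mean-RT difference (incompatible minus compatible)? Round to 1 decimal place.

M(compatible) = 2300/5 = 460.000
M(incompatible) = 2389/5 = 477.800
Difference = 477.800 − 460.000 = 17.800 ms

17.8 ms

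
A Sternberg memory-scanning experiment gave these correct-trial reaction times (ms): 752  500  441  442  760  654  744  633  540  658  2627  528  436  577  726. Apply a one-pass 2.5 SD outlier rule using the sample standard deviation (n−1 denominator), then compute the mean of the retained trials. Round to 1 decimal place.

n = 15, ΣRT = 11018, M = 734.533
Σ(x−M)² = 4026379.73; s = √(4026379.73/14) = 536.282
Cutoffs: 734.533 ± 2.5·536.282 → [-606.2, 2075.2]
Outside: 2627 → excluded.
Retained (n=14): Σ = 8391, mean = 8391/14 = 599.357

599.4 ms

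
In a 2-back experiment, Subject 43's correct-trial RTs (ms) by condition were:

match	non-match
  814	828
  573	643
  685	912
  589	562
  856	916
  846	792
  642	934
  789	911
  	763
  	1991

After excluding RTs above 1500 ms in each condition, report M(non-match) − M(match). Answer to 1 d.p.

82.5 ms

non-match: exclude 1991
M(match) = 5794/8 = 724.250
M(non-match) = 7261/9 = 806.778
Difference = 806.778 − 724.250 = 82.528 ms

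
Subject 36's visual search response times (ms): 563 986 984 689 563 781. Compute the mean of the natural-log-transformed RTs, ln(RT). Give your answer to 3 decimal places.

ln(RT): 6.3333, 6.8937, 6.8916, 6.5352, 6.3333, 6.6606
Σ ln(RT) = 39.6477
Mean = 39.6477/6 = 6.60794

6.608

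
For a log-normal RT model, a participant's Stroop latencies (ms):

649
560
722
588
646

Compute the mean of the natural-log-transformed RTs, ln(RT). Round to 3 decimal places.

ln(RT): 6.4754, 6.3279, 6.5820, 6.3767, 6.4708
Σ ln(RT) = 32.2329
Mean = 32.2329/5 = 6.44658

6.447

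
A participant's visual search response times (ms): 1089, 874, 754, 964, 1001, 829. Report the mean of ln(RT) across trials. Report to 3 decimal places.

ln(RT): 6.9930, 6.7731, 6.6254, 6.8711, 6.9088, 6.7202
Σ ln(RT) = 40.8916
Mean = 40.8916/6 = 6.81526

6.815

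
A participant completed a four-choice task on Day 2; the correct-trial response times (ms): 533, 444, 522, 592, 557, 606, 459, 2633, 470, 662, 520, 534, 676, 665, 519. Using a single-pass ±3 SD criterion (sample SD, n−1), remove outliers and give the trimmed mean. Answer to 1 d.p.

554.2 ms

n = 15, ΣRT = 10392, M = 692.800
Σ(x−M)² = 4108712.40; s = √(4108712.40/14) = 541.737
Cutoffs: 692.800 ± 3·541.737 → [-932.4, 2318.0]
Outside: 2633 → excluded.
Retained (n=14): Σ = 7759, mean = 7759/14 = 554.214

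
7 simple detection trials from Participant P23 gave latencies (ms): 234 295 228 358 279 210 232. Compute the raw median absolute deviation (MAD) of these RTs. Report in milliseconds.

Sorted: 210, 228, 232, 234, 279, 295, 358 → median = 234
|x − 234|: 0, 61, 6, 124, 45, 24, 2
Sorted deviations: 0, 2, 6, 24, 45, 61, 124 → MAD = 24

24 ms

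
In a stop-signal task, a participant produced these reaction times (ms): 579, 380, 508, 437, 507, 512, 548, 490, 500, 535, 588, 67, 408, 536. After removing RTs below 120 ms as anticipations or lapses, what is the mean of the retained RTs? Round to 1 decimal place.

502.2 ms

Excluded: 67
Retained (n=13): Σ = 6528
Mean = 6528/13 = 502.1538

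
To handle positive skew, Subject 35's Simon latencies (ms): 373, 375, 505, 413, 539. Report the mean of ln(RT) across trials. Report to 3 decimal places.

6.077

ln(RT): 5.9216, 5.9269, 6.2246, 6.0234, 6.2897
Σ ln(RT) = 30.3862
Mean = 30.3862/5 = 6.07725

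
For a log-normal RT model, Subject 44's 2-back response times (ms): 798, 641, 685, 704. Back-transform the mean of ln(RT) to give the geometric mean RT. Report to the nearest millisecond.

ln(RT): 6.6821, 6.4630, 6.5294, 6.5568
Mean ln(RT) = 26.2313/4 = 6.55783
Geometric mean = exp(6.55783) = 704.74 ms

705 ms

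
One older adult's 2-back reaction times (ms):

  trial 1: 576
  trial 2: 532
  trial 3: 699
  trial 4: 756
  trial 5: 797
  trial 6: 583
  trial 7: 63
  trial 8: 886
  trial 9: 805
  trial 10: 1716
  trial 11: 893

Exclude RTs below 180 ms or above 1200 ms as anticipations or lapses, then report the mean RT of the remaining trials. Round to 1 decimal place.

Excluded: 63, 1716
Retained (n=9): Σ = 6527
Mean = 6527/9 = 725.2222

725.2 ms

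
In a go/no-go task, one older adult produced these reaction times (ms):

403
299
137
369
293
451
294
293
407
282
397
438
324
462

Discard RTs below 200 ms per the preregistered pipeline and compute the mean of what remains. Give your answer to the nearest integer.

Excluded: 137
Retained (n=13): Σ = 4712
Mean = 4712/13 = 362.4615

362 ms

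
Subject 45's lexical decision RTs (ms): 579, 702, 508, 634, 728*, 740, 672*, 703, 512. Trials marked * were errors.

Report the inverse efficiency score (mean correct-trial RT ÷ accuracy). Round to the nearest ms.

804 ms

Correct trials (n=7): 579, 702, 508, 634, 740, 703, 512
Mean correct RT = 4378/7 = 625.4286 ms
Proportion correct = 7/9
IES = 625.4286 / (7/9) = 804.122 ms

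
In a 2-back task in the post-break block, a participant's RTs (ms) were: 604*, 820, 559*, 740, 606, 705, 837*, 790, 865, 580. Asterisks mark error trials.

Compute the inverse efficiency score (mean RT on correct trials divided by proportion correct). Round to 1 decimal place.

Correct trials (n=7): 820, 740, 606, 705, 790, 865, 580
Mean correct RT = 5106/7 = 729.4286 ms
Proportion correct = 7/10
IES = 729.4286 / (7/10) = 1042.041 ms

1042.0 ms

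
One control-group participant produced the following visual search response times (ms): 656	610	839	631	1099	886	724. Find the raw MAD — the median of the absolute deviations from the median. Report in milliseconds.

114 ms

Sorted: 610, 631, 656, 724, 839, 886, 1099 → median = 724
|x − 724|: 68, 114, 115, 93, 375, 162, 0
Sorted deviations: 0, 68, 93, 114, 115, 162, 375 → MAD = 114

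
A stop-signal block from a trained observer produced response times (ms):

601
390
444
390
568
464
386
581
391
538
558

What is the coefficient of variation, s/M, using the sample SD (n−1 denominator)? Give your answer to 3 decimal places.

n = 11, Σ = 5311, M = 482.8182
Σ(x−M)² = 76455.636; s = √(76455.636/10) = 87.4389
CV = 87.4389 / 482.8182 = 0.18110

0.181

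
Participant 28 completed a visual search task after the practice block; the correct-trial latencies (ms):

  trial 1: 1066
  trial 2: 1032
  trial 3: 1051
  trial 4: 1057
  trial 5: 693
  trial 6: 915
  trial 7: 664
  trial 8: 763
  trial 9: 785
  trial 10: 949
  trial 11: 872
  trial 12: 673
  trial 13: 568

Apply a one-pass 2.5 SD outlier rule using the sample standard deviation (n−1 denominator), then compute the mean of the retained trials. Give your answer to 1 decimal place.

n = 13, ΣRT = 11088, M = 852.923
Σ(x−M)² = 359320.92; s = √(359320.92/12) = 173.042
Cutoffs: 852.923 ± 2.5·173.042 → [420.3, 1285.5]
No RTs fall outside the cutoffs; all 13 retained. Mean = 11088/13 = 852.923

852.9 ms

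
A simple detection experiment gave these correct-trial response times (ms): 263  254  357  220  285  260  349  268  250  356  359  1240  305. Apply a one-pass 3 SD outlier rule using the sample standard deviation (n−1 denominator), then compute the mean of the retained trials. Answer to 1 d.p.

n = 13, ΣRT = 4766, M = 366.615
Σ(x−M)² = 853437.08; s = √(853437.08/12) = 266.683
Cutoffs: 366.615 ± 3·266.683 → [-433.4, 1166.7]
Outside: 1240 → excluded.
Retained (n=12): Σ = 3526, mean = 3526/12 = 293.833

293.8 ms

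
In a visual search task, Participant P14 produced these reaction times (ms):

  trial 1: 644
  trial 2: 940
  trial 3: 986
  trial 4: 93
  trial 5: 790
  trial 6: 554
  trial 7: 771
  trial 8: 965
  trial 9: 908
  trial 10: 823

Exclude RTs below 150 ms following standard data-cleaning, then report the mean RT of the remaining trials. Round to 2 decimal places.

Excluded: 93
Retained (n=9): Σ = 7381
Mean = 7381/9 = 820.1111

820.11 ms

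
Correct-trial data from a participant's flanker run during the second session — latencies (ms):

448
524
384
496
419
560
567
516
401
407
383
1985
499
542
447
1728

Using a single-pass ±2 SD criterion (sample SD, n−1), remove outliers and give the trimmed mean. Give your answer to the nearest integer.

471 ms

n = 16, ΣRT = 10306, M = 644.125
Σ(x−M)² = 3449227.75; s = √(3449227.75/15) = 479.529
Cutoffs: 644.125 ± 2·479.529 → [-314.9, 1603.2]
Outside: 1728, 1985 → excluded.
Retained (n=14): Σ = 6593, mean = 6593/14 = 470.929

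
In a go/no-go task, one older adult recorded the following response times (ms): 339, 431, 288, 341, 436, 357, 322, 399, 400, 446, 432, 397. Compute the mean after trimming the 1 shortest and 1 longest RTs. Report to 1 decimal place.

385.4 ms

Sorted: 288, 322, 339, 341, 357, 397, 399, 400, 431, 432, 436, 446
Drop lowest 1 (288) and highest 1 (446)
Remaining (n=10): Σ = 3854, mean = 3854/10 = 385.400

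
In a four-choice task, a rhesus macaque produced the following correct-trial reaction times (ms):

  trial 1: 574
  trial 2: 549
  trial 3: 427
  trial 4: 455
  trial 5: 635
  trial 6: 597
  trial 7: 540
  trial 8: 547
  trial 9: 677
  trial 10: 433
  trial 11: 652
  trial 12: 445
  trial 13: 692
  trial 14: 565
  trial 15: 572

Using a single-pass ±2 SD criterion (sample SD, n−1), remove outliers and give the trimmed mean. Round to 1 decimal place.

557.3 ms

n = 15, ΣRT = 8360, M = 557.333
Σ(x−M)² = 105587.33; s = √(105587.33/14) = 86.844
Cutoffs: 557.333 ± 2·86.844 → [383.6, 731.0]
No RTs fall outside the cutoffs; all 15 retained. Mean = 8360/15 = 557.333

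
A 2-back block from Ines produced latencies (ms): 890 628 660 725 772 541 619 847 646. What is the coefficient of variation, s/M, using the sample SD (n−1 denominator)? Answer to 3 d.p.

n = 9, Σ = 6328, M = 703.1111
Σ(x−M)² = 104972.889; s = √(104972.889/8) = 114.5496
CV = 114.5496 / 703.1111 = 0.16292

0.163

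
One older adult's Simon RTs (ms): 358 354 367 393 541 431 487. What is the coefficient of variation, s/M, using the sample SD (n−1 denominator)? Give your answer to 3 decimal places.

n = 7, Σ = 2931, M = 418.7143
Σ(x−M)² = 30977.429; s = √(30977.429/6) = 71.8534
CV = 71.8534 / 418.7143 = 0.17160

0.172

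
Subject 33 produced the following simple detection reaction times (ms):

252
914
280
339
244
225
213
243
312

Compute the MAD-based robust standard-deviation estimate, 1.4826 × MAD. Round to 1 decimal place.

Sorted: 213, 225, 243, 244, 252, 280, 312, 339, 914 → median = 252
|x − 252| sorted: 0, 8, 9, 27, 28, 39, 60, 87, 662 → MAD = 28
Robust SD ≈ 1.4826 × 28 = 41.513

41.5 ms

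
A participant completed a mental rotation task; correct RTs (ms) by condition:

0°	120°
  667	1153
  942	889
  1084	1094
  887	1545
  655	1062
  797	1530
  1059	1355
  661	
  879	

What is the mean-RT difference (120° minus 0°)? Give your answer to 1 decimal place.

384.7 ms

M(0°) = 7631/9 = 847.889
M(120°) = 8628/7 = 1232.571
Difference = 1232.571 − 847.889 = 384.683 ms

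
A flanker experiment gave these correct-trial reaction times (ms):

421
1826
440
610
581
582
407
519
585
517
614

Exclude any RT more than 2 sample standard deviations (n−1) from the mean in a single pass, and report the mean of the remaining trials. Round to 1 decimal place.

n = 11, ΣRT = 7102, M = 645.636
Σ(x−M)² = 1589712.55; s = √(1589712.55/10) = 398.712
Cutoffs: 645.636 ± 2·398.712 → [-151.8, 1443.1]
Outside: 1826 → excluded.
Retained (n=10): Σ = 5276, mean = 5276/10 = 527.600

527.6 ms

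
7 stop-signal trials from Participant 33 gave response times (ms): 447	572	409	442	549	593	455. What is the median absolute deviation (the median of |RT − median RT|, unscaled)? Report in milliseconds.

Sorted: 409, 442, 447, 455, 549, 572, 593 → median = 455
|x − 455|: 8, 117, 46, 13, 94, 138, 0
Sorted deviations: 0, 8, 13, 46, 94, 117, 138 → MAD = 46

46 ms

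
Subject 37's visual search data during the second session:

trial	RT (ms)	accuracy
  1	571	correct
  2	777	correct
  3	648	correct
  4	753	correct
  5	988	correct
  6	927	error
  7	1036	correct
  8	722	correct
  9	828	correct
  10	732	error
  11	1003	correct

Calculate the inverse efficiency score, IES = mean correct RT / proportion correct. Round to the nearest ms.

995 ms

Correct trials (n=9): 571, 777, 648, 753, 988, 1036, 722, 828, 1003
Mean correct RT = 7326/9 = 814.0000 ms
Proportion correct = 9/11
IES = 814.0000 / (9/11) = 994.889 ms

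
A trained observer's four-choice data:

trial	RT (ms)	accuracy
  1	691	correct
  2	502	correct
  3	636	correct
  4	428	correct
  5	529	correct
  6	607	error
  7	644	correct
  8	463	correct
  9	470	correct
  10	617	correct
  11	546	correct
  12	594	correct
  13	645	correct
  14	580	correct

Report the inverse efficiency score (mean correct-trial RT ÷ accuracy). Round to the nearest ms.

608 ms

Correct trials (n=13): 691, 502, 636, 428, 529, 644, 463, 470, 617, 546, 594, 645, 580
Mean correct RT = 7345/13 = 565.0000 ms
Proportion correct = 13/14
IES = 565.0000 / (13/14) = 608.462 ms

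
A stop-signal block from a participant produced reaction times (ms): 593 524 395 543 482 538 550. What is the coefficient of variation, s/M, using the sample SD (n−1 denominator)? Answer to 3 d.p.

0.122

n = 7, Σ = 3625, M = 517.8571
Σ(x−M)² = 24134.857; s = √(24134.857/6) = 63.4230
CV = 63.4230 / 517.8571 = 0.12247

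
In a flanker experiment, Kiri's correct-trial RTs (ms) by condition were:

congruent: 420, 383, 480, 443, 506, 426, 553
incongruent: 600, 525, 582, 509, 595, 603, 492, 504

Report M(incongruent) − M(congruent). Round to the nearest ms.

93 ms

M(congruent) = 3211/7 = 458.714
M(incongruent) = 4410/8 = 551.250
Difference = 551.250 − 458.714 = 92.536 ms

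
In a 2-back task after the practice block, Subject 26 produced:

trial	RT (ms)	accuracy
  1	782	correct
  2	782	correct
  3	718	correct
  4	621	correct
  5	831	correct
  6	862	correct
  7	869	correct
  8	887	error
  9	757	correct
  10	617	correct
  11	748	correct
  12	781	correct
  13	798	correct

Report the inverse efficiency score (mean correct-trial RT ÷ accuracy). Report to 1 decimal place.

Correct trials (n=12): 782, 782, 718, 621, 831, 862, 869, 757, 617, 748, 781, 798
Mean correct RT = 9166/12 = 763.8333 ms
Proportion correct = 12/13
IES = 763.8333 / (12/13) = 827.486 ms

827.5 ms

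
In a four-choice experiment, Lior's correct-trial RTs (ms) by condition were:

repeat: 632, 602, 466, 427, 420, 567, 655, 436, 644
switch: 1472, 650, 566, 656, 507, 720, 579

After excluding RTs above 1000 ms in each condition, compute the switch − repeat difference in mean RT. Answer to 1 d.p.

switch: exclude 1472
M(repeat) = 4849/9 = 538.778
M(switch) = 3678/6 = 613.000
Difference = 613.000 − 538.778 = 74.222 ms

74.2 ms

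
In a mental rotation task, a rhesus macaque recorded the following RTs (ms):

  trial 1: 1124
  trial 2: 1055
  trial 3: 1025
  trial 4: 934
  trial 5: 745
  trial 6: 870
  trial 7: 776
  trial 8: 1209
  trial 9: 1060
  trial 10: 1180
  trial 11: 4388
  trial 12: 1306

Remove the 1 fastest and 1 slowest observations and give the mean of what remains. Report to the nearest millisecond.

1054 ms

Sorted: 745, 776, 870, 934, 1025, 1055, 1060, 1124, 1180, 1209, 1306, 4388
Drop lowest 1 (745) and highest 1 (4388)
Remaining (n=10): Σ = 10539, mean = 10539/10 = 1053.900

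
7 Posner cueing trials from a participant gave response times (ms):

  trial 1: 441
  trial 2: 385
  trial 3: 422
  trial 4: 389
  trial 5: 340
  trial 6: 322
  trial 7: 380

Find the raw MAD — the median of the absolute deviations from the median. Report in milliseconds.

37 ms

Sorted: 322, 340, 380, 385, 389, 422, 441 → median = 385
|x − 385|: 56, 0, 37, 4, 45, 63, 5
Sorted deviations: 0, 4, 5, 37, 45, 56, 63 → MAD = 37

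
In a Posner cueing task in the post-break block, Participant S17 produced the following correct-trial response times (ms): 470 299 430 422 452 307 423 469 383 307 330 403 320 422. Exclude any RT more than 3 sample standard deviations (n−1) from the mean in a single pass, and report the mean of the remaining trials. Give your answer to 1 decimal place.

388.4 ms

n = 14, ΣRT = 5437, M = 388.357
Σ(x−M)² = 51961.21; s = √(51961.21/13) = 63.222
Cutoffs: 388.357 ± 3·63.222 → [198.7, 578.0]
No RTs fall outside the cutoffs; all 14 retained. Mean = 5437/14 = 388.357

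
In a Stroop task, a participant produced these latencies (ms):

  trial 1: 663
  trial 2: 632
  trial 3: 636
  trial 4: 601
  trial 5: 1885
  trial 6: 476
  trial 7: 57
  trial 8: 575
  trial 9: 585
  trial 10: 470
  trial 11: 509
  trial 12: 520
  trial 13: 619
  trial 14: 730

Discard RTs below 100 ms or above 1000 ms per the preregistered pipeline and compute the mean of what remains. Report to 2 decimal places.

Excluded: 57, 1885
Retained (n=12): Σ = 7016
Mean = 7016/12 = 584.6667

584.67 ms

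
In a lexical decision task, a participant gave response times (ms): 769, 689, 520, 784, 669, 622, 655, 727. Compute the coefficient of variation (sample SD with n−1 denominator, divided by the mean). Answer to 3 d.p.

n = 8, Σ = 5435, M = 679.3750
Σ(x−M)² = 50733.875; s = √(50733.875/7) = 85.1334
CV = 85.1334 / 679.3750 = 0.12531

0.125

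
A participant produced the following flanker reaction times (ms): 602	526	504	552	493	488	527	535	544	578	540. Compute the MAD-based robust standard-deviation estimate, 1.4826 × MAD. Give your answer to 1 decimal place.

Sorted: 488, 493, 504, 526, 527, 535, 540, 544, 552, 578, 602 → median = 535
|x − 535| sorted: 0, 5, 8, 9, 9, 17, 31, 42, 43, 47, 67 → MAD = 17
Robust SD ≈ 1.4826 × 17 = 25.204

25.2 ms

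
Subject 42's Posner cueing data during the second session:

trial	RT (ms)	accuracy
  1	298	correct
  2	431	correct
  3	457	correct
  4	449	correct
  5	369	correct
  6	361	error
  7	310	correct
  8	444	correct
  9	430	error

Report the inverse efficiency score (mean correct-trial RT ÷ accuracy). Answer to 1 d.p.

Correct trials (n=7): 298, 431, 457, 449, 369, 310, 444
Mean correct RT = 2758/7 = 394.0000 ms
Proportion correct = 7/9
IES = 394.0000 / (7/9) = 506.571 ms

506.6 ms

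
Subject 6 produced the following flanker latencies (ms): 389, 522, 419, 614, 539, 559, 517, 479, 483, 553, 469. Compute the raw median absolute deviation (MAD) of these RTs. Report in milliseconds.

Sorted: 389, 419, 469, 479, 483, 517, 522, 539, 553, 559, 614 → median = 517
|x − 517|: 128, 5, 98, 97, 22, 42, 0, 38, 34, 36, 48
Sorted deviations: 0, 5, 22, 34, 36, 38, 42, 48, 97, 98, 128 → MAD = 38

38 ms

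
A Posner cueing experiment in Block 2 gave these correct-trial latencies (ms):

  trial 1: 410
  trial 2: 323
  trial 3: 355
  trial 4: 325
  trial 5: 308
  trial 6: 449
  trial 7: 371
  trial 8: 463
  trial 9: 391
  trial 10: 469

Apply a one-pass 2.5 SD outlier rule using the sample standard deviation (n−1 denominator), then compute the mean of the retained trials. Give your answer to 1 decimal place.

386.4 ms

n = 10, ΣRT = 3864, M = 386.400
Σ(x−M)² = 32346.40; s = √(32346.40/9) = 59.950
Cutoffs: 386.400 ± 2.5·59.950 → [236.5, 536.3]
No RTs fall outside the cutoffs; all 10 retained. Mean = 3864/10 = 386.400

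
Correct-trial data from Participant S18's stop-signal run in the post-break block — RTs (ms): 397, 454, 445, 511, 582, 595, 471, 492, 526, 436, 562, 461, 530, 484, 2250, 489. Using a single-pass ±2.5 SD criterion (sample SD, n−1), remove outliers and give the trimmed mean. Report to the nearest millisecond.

496 ms

n = 16, ΣRT = 9685, M = 605.312
Σ(x−M)² = 2928987.44; s = √(2928987.44/15) = 441.889
Cutoffs: 605.312 ± 2.5·441.889 → [-499.4, 1710.0]
Outside: 2250 → excluded.
Retained (n=15): Σ = 7435, mean = 7435/15 = 495.667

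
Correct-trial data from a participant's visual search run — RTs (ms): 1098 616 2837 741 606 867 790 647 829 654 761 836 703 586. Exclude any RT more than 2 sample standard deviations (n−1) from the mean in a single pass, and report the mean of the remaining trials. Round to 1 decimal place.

n = 14, ΣRT = 12571, M = 897.929
Σ(x−M)² = 4287062.93; s = √(4287062.93/13) = 574.260
Cutoffs: 897.929 ± 2·574.260 → [-250.6, 2046.4]
Outside: 2837 → excluded.
Retained (n=13): Σ = 9734, mean = 9734/13 = 748.769

748.8 ms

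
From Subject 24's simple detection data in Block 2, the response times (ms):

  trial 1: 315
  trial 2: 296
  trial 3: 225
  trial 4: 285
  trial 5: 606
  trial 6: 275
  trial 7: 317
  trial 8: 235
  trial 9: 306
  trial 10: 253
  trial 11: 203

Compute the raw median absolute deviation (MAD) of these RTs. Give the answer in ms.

Sorted: 203, 225, 235, 253, 275, 285, 296, 306, 315, 317, 606 → median = 285
|x − 285|: 30, 11, 60, 0, 321, 10, 32, 50, 21, 32, 82
Sorted deviations: 0, 10, 11, 21, 30, 32, 32, 50, 60, 82, 321 → MAD = 32

32 ms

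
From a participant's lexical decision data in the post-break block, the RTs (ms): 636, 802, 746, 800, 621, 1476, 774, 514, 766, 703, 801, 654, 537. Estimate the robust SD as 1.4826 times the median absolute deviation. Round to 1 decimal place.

83.0 ms

Sorted: 514, 537, 621, 636, 654, 703, 746, 766, 774, 800, 801, 802, 1476 → median = 746
|x − 746| sorted: 0, 20, 28, 43, 54, 55, 56, 92, 110, 125, 209, 232, 730 → MAD = 56
Robust SD ≈ 1.4826 × 56 = 83.026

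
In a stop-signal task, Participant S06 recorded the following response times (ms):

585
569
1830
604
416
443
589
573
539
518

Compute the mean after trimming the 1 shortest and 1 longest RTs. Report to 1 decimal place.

552.5 ms

Sorted: 416, 443, 518, 539, 569, 573, 585, 589, 604, 1830
Drop lowest 1 (416) and highest 1 (1830)
Remaining (n=8): Σ = 4420, mean = 4420/8 = 552.500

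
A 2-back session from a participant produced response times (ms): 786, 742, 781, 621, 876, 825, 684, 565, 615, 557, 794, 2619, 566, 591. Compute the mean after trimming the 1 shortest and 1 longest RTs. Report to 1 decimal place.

Sorted: 557, 565, 566, 591, 615, 621, 684, 742, 781, 786, 794, 825, 876, 2619
Drop lowest 1 (557) and highest 1 (2619)
Remaining (n=12): Σ = 8446, mean = 8446/12 = 703.833

703.8 ms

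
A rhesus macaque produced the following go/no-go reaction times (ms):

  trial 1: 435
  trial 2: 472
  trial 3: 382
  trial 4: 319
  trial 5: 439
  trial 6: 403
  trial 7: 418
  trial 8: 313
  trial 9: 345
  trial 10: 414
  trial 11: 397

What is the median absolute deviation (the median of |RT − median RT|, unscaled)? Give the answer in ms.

Sorted: 313, 319, 345, 382, 397, 403, 414, 418, 435, 439, 472 → median = 403
|x − 403|: 32, 69, 21, 84, 36, 0, 15, 90, 58, 11, 6
Sorted deviations: 0, 6, 11, 15, 21, 32, 36, 58, 69, 84, 90 → MAD = 32

32 ms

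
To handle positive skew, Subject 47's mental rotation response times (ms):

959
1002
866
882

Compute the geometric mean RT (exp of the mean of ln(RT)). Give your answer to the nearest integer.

ln(RT): 6.8659, 6.9098, 6.7639, 6.7822
Mean ln(RT) = 27.3217/4 = 6.83043
Geometric mean = exp(6.83043) = 925.59 ms

926 ms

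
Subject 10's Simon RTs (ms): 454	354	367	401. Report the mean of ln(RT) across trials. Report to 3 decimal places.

ln(RT): 6.1181, 5.8693, 5.9054, 5.9940
Σ ln(RT) = 23.8867
Mean = 23.8867/4 = 5.97168

5.972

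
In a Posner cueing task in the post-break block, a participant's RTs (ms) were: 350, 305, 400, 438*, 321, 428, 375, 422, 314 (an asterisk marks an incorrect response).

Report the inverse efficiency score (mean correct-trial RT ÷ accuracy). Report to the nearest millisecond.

410 ms

Correct trials (n=8): 350, 305, 400, 321, 428, 375, 422, 314
Mean correct RT = 2915/8 = 364.3750 ms
Proportion correct = 8/9
IES = 364.3750 / (8/9) = 409.922 ms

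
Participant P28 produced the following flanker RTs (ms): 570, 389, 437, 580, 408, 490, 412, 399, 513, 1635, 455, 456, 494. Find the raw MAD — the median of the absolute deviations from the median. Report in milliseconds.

Sorted: 389, 399, 408, 412, 437, 455, 456, 490, 494, 513, 570, 580, 1635 → median = 456
|x − 456|: 114, 67, 19, 124, 48, 34, 44, 57, 57, 1179, 1, 0, 38
Sorted deviations: 0, 1, 19, 34, 38, 44, 48, 57, 57, 67, 114, 124, 1179 → MAD = 48

48 ms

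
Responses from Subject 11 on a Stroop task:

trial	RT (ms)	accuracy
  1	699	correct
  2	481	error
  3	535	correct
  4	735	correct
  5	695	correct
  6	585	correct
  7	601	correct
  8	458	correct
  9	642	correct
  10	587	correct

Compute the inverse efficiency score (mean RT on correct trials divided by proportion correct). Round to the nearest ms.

Correct trials (n=9): 699, 535, 735, 695, 585, 601, 458, 642, 587
Mean correct RT = 5537/9 = 615.2222 ms
Proportion correct = 9/10
IES = 615.2222 / (9/10) = 683.580 ms

684 ms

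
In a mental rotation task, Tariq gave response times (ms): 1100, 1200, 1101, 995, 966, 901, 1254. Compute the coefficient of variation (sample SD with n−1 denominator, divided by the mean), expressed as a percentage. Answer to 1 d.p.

11.9%

n = 7, Σ = 7517, M = 1073.8571
Σ(x−M)² = 97514.857; s = √(97514.857/6) = 127.4852
CV = 127.4852 / 1073.8571 = 0.11872 = 11.872%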